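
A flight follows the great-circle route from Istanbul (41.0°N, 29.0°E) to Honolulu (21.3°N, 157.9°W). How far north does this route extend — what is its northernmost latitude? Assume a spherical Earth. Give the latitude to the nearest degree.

≈ 85°N

The great circle lies in the plane with unit normal n̂ = (p₁ × p₂)/|p₁ × p₂|.
Here n̂_z ≈ +0.095; the vertex latitude is φ_max = arccos|n̂_z| ≈ 84.5°.
Check via Clairaut: cos φ_max = |cos φ₁| · sin C = cos(41.0°)·sin(7.2°) ≈ 0.095, again giving ≈ 84.5°.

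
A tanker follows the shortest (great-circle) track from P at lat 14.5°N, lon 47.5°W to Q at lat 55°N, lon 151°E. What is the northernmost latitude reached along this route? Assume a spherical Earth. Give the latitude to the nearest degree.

≈ 79°N

The great circle lies in the plane with unit normal n̂ = (p₁ × p₂)/|p₁ × p₂|.
Here n̂_z ≈ -0.186; the vertex latitude is φ_max = arccos|n̂_z| ≈ 79.3°.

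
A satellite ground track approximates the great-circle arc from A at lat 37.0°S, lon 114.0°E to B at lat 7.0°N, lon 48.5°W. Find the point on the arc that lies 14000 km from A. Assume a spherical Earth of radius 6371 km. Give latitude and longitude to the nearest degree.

Convert each endpoint to a unit vector on the sphere (x = cos φ cos λ, y = cos φ sin λ, z = sin φ).
The central angle between the endpoints is δ = arccos(p₁·p₂) ≈ 2.549 rad (146.0°). The total great-circle distance is δ·R ≈ 2.549 × 6371 ≈ 16238 km, so the target fraction is f = 14000/16238 ≈ 0.862.
Interpolate at f ≈ 0.862 with slerp weights a = sin((1−f)δ)/sin δ ≈ 0.616, b = sin(fδ)/sin δ ≈ 1.450.
p = a·p₁ + b·p₂ ≈ (0.753, -0.628, -0.194); φ = arcsin(p_z) ≈ -11.18°, λ = atan2(p_y, p_x) ≈ -39.83°.

≈ lat 11°S, lon 40°W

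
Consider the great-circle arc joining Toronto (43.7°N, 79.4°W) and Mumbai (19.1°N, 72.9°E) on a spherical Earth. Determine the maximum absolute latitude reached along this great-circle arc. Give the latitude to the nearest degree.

≈ 70°N

The great circle lies in the plane with unit normal n̂ = (p₁ × p₂)/|p₁ × p₂|.
Here n̂_z ≈ +0.343; the vertex latitude is φ_max = arccos|n̂_z| ≈ 69.9°.
Check via Clairaut: cos φ_max = |cos φ₁| · sin C = cos(43.7°)·sin(28.3°) ≈ 0.343, again giving ≈ 69.9°.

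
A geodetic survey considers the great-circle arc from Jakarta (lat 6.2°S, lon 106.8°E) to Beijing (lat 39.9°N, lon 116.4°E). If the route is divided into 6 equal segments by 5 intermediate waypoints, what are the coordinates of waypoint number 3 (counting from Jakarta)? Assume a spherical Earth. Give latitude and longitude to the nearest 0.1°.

≈ lat 16.9°N, lon 111.0°E

From cos δ = sin φ₁ sin φ₂ + cos φ₁ cos φ₂ cos Δλ, the central angle is δ ≈ 0.819 rad (46.9°).
Interpolate at f = 3/6 with slerp weights a = sin((1−f)δ)/sin δ ≈ 0.545, b = sin(fδ)/sin δ ≈ 0.545.
p = a·p₁ + b·p₂ ≈ (-0.343, 0.893, 0.291); φ = arcsin(p_z) ≈ 16.90°, λ = atan2(p_y, p_x) ≈ 110.98°.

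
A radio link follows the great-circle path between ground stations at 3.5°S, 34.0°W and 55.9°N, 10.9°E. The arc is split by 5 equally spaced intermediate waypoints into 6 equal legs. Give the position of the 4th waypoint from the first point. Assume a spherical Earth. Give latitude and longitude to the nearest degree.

≈ 38°N, 11°W

Write both endpoints as unit vectors p₁, p₂ with components (cos φ cos λ, cos φ sin λ, sin φ).
The central angle between the endpoints is δ = arccos(p₁·p₂) ≈ 1.218 rad (69.8°).
Interpolate at f = 4/6 with slerp weights a = sin((1−f)δ)/sin δ ≈ 0.421, b = sin(fδ)/sin δ ≈ 0.773.
p = a·p₁ + b·p₂ ≈ (0.774, -0.153, 0.615); φ = arcsin(p_z) ≈ 37.92°, λ = atan2(p_y, p_x) ≈ -11.18°.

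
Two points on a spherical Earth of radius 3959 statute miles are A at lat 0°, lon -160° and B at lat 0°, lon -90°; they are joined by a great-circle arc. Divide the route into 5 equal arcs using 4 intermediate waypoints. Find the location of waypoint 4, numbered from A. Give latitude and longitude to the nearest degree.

Convert each endpoint to a unit vector on the sphere (x = cos φ cos λ, y = cos φ sin λ, z = sin φ).
The central angle between the endpoints is δ = arccos(p₁·p₂) ≈ 1.222 rad (70.0°).
Interpolate at f = 4/5 with slerp weights a = sin((1−f)δ)/sin δ ≈ 0.257, b = sin(fδ)/sin δ ≈ 0.882.
p = a·p₁ + b·p₂ ≈ (-0.242, -0.970, 0.000); φ = arcsin(p_z) ≈ 0.00°, λ = atan2(p_y, p_x) ≈ -104.00°.

≈ lat 0°, lon -104°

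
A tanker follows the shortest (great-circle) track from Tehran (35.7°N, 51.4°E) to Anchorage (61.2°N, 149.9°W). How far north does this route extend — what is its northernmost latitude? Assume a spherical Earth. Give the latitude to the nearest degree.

The great circle lies in the plane with unit normal n̂ = (p₁ × p₂)/|p₁ × p₂|.
Here n̂_z ≈ +0.144; the vertex latitude is φ_max = arccos|n̂_z| ≈ 81.7°.

≈ 82°N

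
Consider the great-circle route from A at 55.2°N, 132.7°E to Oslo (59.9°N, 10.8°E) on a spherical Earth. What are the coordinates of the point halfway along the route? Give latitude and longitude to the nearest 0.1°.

Convert each endpoint to a unit vector on the sphere (x = cos φ cos λ, y = cos φ sin λ, z = sin φ).
The central angle between the endpoints is δ = arccos(p₁·p₂) ≈ 0.977 rad (56.0°).
Interpolate at f = 1/2 with slerp weights a = sin((1−f)δ)/sin δ ≈ 0.566, b = sin(fδ)/sin δ ≈ 0.566.
p = a·p₁ + b·p₂ ≈ (0.060, 0.291, 0.955); φ = arcsin(p_z) ≈ 72.73°, λ = atan2(p_y, p_x) ≈ 78.38°.

≈ 72.7°N, 78.4°E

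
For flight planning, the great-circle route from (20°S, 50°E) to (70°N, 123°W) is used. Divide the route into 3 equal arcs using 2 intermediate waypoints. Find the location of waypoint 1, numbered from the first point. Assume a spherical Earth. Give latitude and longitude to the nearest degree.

Write both endpoints as unit vectors p₁, p₂ with components (cos φ cos λ, cos φ sin λ, sin φ).
The central angle between the endpoints is δ = arccos(p₁·p₂) ≈ 2.266 rad (129.8°).
Interpolate at f = 1/3 with slerp weights a = sin((1−f)δ)/sin δ ≈ 1.300, b = sin(fδ)/sin δ ≈ 0.893.
p = a·p₁ + b·p₂ ≈ (0.619, 0.680, 0.394); φ = arcsin(p_z) ≈ 23.21°, λ = atan2(p_y, p_x) ≈ 47.68°.

≈ (23°N, 48°E)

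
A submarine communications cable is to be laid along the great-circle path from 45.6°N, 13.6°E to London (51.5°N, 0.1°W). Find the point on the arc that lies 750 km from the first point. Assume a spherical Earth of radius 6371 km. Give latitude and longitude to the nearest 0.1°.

≈ 49.5°N, 5.4°E

From cos δ = sin φ₁ sin φ₂ + cos φ₁ cos φ₂ cos Δλ, the central angle is δ ≈ 0.188 rad (10.8°). The total great-circle distance is δ·R ≈ 0.188 × 6371 ≈ 1200 km, so the target fraction is f = 750/1200 ≈ 0.625.
Interpolate at f ≈ 0.625 with slerp weights a = sin((1−f)δ)/sin δ ≈ 0.377, b = sin(fδ)/sin δ ≈ 0.627.
p = a·p₁ + b·p₂ ≈ (0.647, 0.061, 0.760); φ = arcsin(p_z) ≈ 49.48°, λ = atan2(p_y, p_x) ≈ 5.42°.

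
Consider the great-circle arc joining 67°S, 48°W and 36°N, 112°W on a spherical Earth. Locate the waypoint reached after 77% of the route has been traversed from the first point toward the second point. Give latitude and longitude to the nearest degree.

Write both endpoints as unit vectors p₁, p₂ with components (cos φ cos λ, cos φ sin λ, sin φ).
The central angle between the endpoints is δ = arccos(p₁·p₂) ≈ 1.985 rad (113.7°).
Interpolate at f = 0.77 with slerp weights a = sin((1−f)δ)/sin δ ≈ 0.482, b = sin(fδ)/sin δ ≈ 1.091.
p = a·p₁ + b·p₂ ≈ (-0.205, -0.959, 0.198); φ = arcsin(p_z) ≈ 11.43°, λ = atan2(p_y, p_x) ≈ -102.06°.

≈ 11°N, 102°W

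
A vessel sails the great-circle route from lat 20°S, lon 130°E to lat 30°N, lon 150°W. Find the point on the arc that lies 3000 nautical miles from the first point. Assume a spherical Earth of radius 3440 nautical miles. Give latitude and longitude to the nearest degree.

≈ lat 9°N, lon 171°E

Convert each endpoint to a unit vector on the sphere (x = cos φ cos λ, y = cos φ sin λ, z = sin φ).
The central angle between the endpoints is δ = arccos(p₁·p₂) ≈ 1.600 rad (91.7°). The total great-circle distance is δ·R ≈ 1.600 × 3440 ≈ 5506 nmi, so the target fraction is f = 3000/5506 ≈ 0.545.
Interpolate at f ≈ 0.545 with slerp weights a = sin((1−f)δ)/sin δ ≈ 0.666, b = sin(fδ)/sin δ ≈ 0.766.
p = a·p₁ + b·p₂ ≈ (-0.977, 0.148, 0.155); φ = arcsin(p_z) ≈ 8.93°, λ = atan2(p_y, p_x) ≈ 171.40°.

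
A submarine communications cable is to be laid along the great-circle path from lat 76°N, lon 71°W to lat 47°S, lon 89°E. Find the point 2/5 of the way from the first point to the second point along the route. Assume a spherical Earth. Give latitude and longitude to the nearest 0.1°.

≈ lat 42.2°N, lon 76.2°E

Write both endpoints as unit vectors p₁, p₂ with components (cos φ cos λ, cos φ sin λ, sin φ).
The central angle between the endpoints is δ = arccos(p₁·p₂) ≈ 2.615 rad (149.8°).
Interpolate at f = 2/5 with slerp weights a = sin((1−f)δ)/sin δ ≈ 1.991, b = sin(fδ)/sin δ ≈ 1.723.
p = a·p₁ + b·p₂ ≈ (0.177, 0.719, 0.671); φ = arcsin(p_z) ≈ 42.18°, λ = atan2(p_y, p_x) ≈ 76.16°.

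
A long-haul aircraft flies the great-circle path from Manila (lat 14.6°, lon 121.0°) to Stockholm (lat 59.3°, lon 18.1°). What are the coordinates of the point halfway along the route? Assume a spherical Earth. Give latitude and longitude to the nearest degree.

Write both endpoints as unit vectors p₁, p₂ with components (cos φ cos λ, cos φ sin λ, sin φ).
The central angle between the endpoints is δ = arccos(p₁·p₂) ≈ 1.464 rad (83.9°).
Interpolate at f = 1/2 with slerp weights a = sin((1−f)δ)/sin δ ≈ 0.672, b = sin(fδ)/sin δ ≈ 0.672.
p = a·p₁ + b·p₂ ≈ (-0.009, 0.664, 0.747); φ = arcsin(p_z) ≈ 48.37°, λ = atan2(p_y, p_x) ≈ 90.76°.

≈ lat 48°, lon 91°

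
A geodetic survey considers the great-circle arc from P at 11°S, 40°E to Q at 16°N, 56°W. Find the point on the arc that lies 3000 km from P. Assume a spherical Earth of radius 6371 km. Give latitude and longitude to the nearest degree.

≈ 3°S, 14°E

Write both endpoints as unit vectors p₁, p₂ with components (cos φ cos λ, cos φ sin λ, sin φ).
The central angle between the endpoints is δ = arccos(p₁·p₂) ≈ 1.723 rad (98.7°). The total great-circle distance is δ·R ≈ 1.723 × 6371 ≈ 10975 km, so the target fraction is f = 3000/10975 ≈ 0.273.
Interpolate at f ≈ 0.273 with slerp weights a = sin((1−f)δ)/sin δ ≈ 0.961, b = sin(fδ)/sin δ ≈ 0.459.
p = a·p₁ + b·p₂ ≈ (0.969, 0.240, -0.057); φ = arcsin(p_z) ≈ -3.26°, λ = atan2(p_y, p_x) ≈ 13.93°.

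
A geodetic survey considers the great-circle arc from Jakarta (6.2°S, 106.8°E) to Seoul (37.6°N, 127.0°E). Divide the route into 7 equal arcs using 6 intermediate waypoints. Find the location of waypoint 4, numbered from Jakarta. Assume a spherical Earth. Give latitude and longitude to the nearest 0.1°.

≈ (19.1°N, 117.1°E)

Convert each endpoint to a unit vector on the sphere (x = cos φ cos λ, y = cos φ sin λ, z = sin φ).
The central angle between the endpoints is δ = arccos(p₁·p₂) ≈ 0.832 rad (47.7°).
Interpolate at f = 4/7 with slerp weights a = sin((1−f)δ)/sin δ ≈ 0.472, b = sin(fδ)/sin δ ≈ 0.619.
p = a·p₁ + b·p₂ ≈ (-0.431, 0.841, 0.327); φ = arcsin(p_z) ≈ 19.07°, λ = atan2(p_y, p_x) ≈ 117.12°.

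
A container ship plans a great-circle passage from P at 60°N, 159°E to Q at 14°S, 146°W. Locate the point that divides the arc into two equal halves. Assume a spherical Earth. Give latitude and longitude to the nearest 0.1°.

≈ 25.3°N, 164.0°W

From cos δ = sin φ₁ sin φ₂ + cos φ₁ cos φ₂ cos Δλ, the central angle is δ ≈ 1.502 rad (86.1°).
Interpolate at f = 1/2 with slerp weights a = sin((1−f)δ)/sin δ ≈ 0.684, b = sin(fδ)/sin δ ≈ 0.684.
p = a·p₁ + b·p₂ ≈ (-0.869, -0.249, 0.427); φ = arcsin(p_z) ≈ 25.27°, λ = atan2(p_y, p_x) ≈ -164.05°.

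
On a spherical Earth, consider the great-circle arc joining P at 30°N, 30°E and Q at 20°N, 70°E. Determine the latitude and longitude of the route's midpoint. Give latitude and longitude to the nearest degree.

The haversine formula gives a central angle δ ≈ 0.653 rad (37.4°) between the endpoints.
Interpolate at f = 1/2 with slerp weights a = sin((1−f)δ)/sin δ ≈ 0.528, b = sin(fδ)/sin δ ≈ 0.528.
p = a·p₁ + b·p₂ ≈ (0.566, 0.695, 0.444); φ = arcsin(p_z) ≈ 26.39°, λ = atan2(p_y, p_x) ≈ 50.85°.

≈ 26°N, 51°E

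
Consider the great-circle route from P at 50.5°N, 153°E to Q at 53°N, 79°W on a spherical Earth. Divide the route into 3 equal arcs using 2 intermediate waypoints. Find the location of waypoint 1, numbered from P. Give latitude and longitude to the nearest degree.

≈ 67°N, 176°W

Convert each endpoint to a unit vector on the sphere (x = cos φ cos λ, y = cos φ sin λ, z = sin φ).
The central angle between the endpoints is δ = arccos(p₁·p₂) ≈ 1.180 rad (67.6°).
Interpolate at f = 1/3 with slerp weights a = sin((1−f)δ)/sin δ ≈ 0.766, b = sin(fδ)/sin δ ≈ 0.415.
p = a·p₁ + b·p₂ ≈ (-0.386, -0.024, 0.922); φ = arcsin(p_z) ≈ 67.22°, λ = atan2(p_y, p_x) ≈ -176.48°.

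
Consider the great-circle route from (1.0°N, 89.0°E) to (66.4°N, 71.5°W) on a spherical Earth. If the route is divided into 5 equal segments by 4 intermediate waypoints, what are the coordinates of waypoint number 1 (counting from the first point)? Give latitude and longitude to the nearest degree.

≈ (23°N, 86°E)

Convert each endpoint to a unit vector on the sphere (x = cos φ cos λ, y = cos φ sin λ, z = sin φ).
The central angle between the endpoints is δ = arccos(p₁·p₂) ≈ 1.940 rad (111.2°).
Interpolate at f = 1/5 with slerp weights a = sin((1−f)δ)/sin δ ≈ 1.072, b = sin(fδ)/sin δ ≈ 0.406.
p = a·p₁ + b·p₂ ≈ (0.070, 0.918, 0.391); φ = arcsin(p_z) ≈ 22.99°, λ = atan2(p_y, p_x) ≈ 85.62°.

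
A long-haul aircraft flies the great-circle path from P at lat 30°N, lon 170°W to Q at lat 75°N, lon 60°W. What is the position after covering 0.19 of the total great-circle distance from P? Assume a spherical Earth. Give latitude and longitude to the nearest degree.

Write both endpoints as unit vectors p₁, p₂ with components (cos φ cos λ, cos φ sin λ, sin φ).
The central angle between the endpoints is δ = arccos(p₁·p₂) ≈ 1.152 rad (66.0°).
Interpolate at f = 0.19 with slerp weights a = sin((1−f)δ)/sin δ ≈ 0.880, b = sin(fδ)/sin δ ≈ 0.238.
p = a·p₁ + b·p₂ ≈ (-0.719, -0.186, 0.669); φ = arcsin(p_z) ≈ 42.02°, λ = atan2(p_y, p_x) ≈ -165.54°.

≈ lat 42°N, lon 166°W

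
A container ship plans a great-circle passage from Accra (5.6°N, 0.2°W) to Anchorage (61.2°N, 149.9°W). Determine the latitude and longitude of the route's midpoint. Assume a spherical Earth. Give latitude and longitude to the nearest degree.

≈ 57°N, 23°W

Convert each endpoint to a unit vector on the sphere (x = cos φ cos λ, y = cos φ sin λ, z = sin φ).
The central angle between the endpoints is δ = arccos(p₁·p₂) ≈ 1.905 rad (109.2°).
Interpolate at f = 1/2 with slerp weights a = sin((1−f)δ)/sin δ ≈ 0.863, b = sin(fδ)/sin δ ≈ 0.863.
p = a·p₁ + b·p₂ ≈ (0.499, -0.211, 0.840); φ = arcsin(p_z) ≈ 57.18°, λ = atan2(p_y, p_x) ≈ -22.96°.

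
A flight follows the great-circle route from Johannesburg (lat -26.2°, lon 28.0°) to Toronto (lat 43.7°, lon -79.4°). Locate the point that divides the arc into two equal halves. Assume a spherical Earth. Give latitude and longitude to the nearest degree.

Write both endpoints as unit vectors p₁, p₂ with components (cos φ cos λ, cos φ sin λ, sin φ).
The central angle between the endpoints is δ = arccos(p₁·p₂) ≈ 2.093 rad (119.9°).
Interpolate at f = 1/2 with slerp weights a = sin((1−f)δ)/sin δ ≈ 0.999, b = sin(fδ)/sin δ ≈ 0.999.
p = a·p₁ + b·p₂ ≈ (0.924, -0.289, 0.249); φ = arcsin(p_z) ≈ 14.43°, λ = atan2(p_y, p_x) ≈ -17.37°.

≈ lat 14°, lon -17°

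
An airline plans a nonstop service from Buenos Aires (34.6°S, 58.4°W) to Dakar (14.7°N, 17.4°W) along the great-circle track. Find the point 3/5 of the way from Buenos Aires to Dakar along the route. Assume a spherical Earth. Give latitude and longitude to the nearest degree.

≈ 6°S, 32°W

Convert each endpoint to a unit vector on the sphere (x = cos φ cos λ, y = cos φ sin λ, z = sin φ).
The central angle between the endpoints is δ = arccos(p₁·p₂) ≈ 1.096 rad (62.8°).
Interpolate at f = 3/5 with slerp weights a = sin((1−f)δ)/sin δ ≈ 0.477, b = sin(fδ)/sin δ ≈ 0.687.
p = a·p₁ + b·p₂ ≈ (0.840, -0.533, -0.097); φ = arcsin(p_z) ≈ -5.55°, λ = atan2(p_y, p_x) ≈ -32.41°.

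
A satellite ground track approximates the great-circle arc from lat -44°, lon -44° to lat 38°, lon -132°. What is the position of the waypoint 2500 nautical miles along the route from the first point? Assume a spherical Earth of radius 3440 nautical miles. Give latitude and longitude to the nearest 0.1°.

≈ lat -16.1°, lon -80.6°

Write both endpoints as unit vectors p₁, p₂ with components (cos φ cos λ, cos φ sin λ, sin φ).
The central angle between the endpoints is δ = arccos(p₁·p₂) ≈ 1.991 rad (114.1°). The total great-circle distance is δ·R ≈ 1.991 × 3440 ≈ 6849 nmi, so the target fraction is f = 2500/6849 ≈ 0.365.
Interpolate at f ≈ 0.365 with slerp weights a = sin((1−f)δ)/sin δ ≈ 1.044, b = sin(fδ)/sin δ ≈ 0.728.
p = a·p₁ + b·p₂ ≈ (0.157, -0.948, -0.277); φ = arcsin(p_z) ≈ -16.10°, λ = atan2(p_y, p_x) ≈ -80.62°.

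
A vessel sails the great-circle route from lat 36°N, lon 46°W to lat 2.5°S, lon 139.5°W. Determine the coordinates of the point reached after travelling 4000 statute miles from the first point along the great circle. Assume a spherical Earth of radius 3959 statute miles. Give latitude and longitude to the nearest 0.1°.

≈ lat 18.2°N, lon 109.1°W

Convert each endpoint to a unit vector on the sphere (x = cos φ cos λ, y = cos φ sin λ, z = sin φ).
The central angle between the endpoints is δ = arccos(p₁·p₂) ≈ 1.646 rad (94.3°). The total great-circle distance is δ·R ≈ 1.646 × 3959 ≈ 6516 mi, so the target fraction is f = 4000/6516 ≈ 0.614.
Interpolate at f ≈ 0.614 with slerp weights a = sin((1−f)δ)/sin δ ≈ 0.595, b = sin(fδ)/sin δ ≈ 0.849.
p = a·p₁ + b·p₂ ≈ (-0.311, -0.898, 0.313); φ = arcsin(p_z) ≈ 18.23°, λ = atan2(p_y, p_x) ≈ -109.10°.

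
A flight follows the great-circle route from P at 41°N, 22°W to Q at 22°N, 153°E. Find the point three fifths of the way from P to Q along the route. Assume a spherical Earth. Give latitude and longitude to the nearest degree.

Write both endpoints as unit vectors p₁, p₂ with components (cos φ cos λ, cos φ sin λ, sin φ).
The central angle between the endpoints is δ = arccos(p₁·p₂) ≈ 2.039 rad (116.8°).
Interpolate at f = 3/5 with slerp weights a = sin((1−f)δ)/sin δ ≈ 0.816, b = sin(fδ)/sin δ ≈ 1.054.
p = a·p₁ + b·p₂ ≈ (-0.299, 0.213, 0.930); φ = arcsin(p_z) ≈ 68.44°, λ = atan2(p_y, p_x) ≈ 144.60°.

≈ 68°N, 145°E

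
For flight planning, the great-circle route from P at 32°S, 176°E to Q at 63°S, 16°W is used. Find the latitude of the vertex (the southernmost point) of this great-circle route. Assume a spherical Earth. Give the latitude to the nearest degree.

≈ 85°S

The great circle lies in the plane with unit normal n̂ = (p₁ × p₂)/|p₁ × p₂|.
Here n̂_z ≈ +0.080; the vertex latitude is φ_max = arccos|n̂_z| ≈ 85.4°.
Check via Clairaut: cos φ_max = |cos φ₁| · sin C = cos(32.0°)·sin(174.6°) ≈ 0.080, again giving ≈ 85.4°.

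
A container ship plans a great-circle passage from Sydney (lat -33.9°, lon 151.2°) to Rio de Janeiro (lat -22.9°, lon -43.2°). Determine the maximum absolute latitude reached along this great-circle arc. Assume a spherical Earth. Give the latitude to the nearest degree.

The great circle lies in the plane with unit normal n̂ = (p₁ × p₂)/|p₁ × p₂|.
Here n̂_z ≈ +0.223; the vertex latitude is φ_max = arccos|n̂_z| ≈ 77.1°.

≈ -77°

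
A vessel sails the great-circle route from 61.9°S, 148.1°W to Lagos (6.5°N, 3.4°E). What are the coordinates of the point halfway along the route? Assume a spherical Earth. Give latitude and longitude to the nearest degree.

The haversine formula gives a central angle δ ≈ 2.107 rad (120.7°) between the endpoints.
Interpolate at f = 1/2 with slerp weights a = sin((1−f)δ)/sin δ ≈ 1.011, b = sin(fδ)/sin δ ≈ 1.011.
p = a·p₁ + b·p₂ ≈ (0.599, -0.192, -0.778); φ = arcsin(p_z) ≈ -51.04°, λ = atan2(p_y, p_x) ≈ -17.79°.

≈ 51°S, 18°W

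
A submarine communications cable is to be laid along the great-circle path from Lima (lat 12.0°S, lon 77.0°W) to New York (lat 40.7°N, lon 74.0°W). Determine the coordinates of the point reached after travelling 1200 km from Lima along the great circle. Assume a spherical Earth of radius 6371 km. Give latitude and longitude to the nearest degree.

The haversine formula gives a central angle δ ≈ 0.921 rad (52.8°) between the endpoints. The total great-circle distance is δ·R ≈ 0.921 × 6371 ≈ 5868 km, so the target fraction is f = 1200/5868 ≈ 0.204.
Interpolate at f ≈ 0.204 with slerp weights a = sin((1−f)δ)/sin δ ≈ 0.840, b = sin(fδ)/sin δ ≈ 0.235.
p = a·p₁ + b·p₂ ≈ (0.234, -0.972, -0.021); φ = arcsin(p_z) ≈ -1.22°, λ = atan2(p_y, p_x) ≈ -76.47°.

≈ lat 1°S, lon 76°W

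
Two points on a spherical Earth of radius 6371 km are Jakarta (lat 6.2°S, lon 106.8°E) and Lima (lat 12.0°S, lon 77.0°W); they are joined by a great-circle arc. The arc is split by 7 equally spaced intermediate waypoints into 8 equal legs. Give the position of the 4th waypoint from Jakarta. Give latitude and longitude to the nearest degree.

≈ lat 78°S, lon 179°W

The haversine formula gives a central angle δ ≈ 2.817 rad (161.4°) between the endpoints.
Interpolate at f = 4/8 with slerp weights a = sin((1−f)δ)/sin δ ≈ 3.096, b = sin(fδ)/sin δ ≈ 3.096.
p = a·p₁ + b·p₂ ≈ (-0.208, -0.004, -0.978); φ = arcsin(p_z) ≈ -77.97°, λ = atan2(p_y, p_x) ≈ -178.84°.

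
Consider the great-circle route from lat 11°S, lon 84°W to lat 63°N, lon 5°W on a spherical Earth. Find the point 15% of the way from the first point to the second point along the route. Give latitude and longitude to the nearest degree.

≈ lat 2°N, lon 78°W

Write both endpoints as unit vectors p₁, p₂ with components (cos φ cos λ, cos φ sin λ, sin φ).
The central angle between the endpoints is δ = arccos(p₁·p₂) ≈ 1.656 rad (94.9°).
Interpolate at f = 0.15 with slerp weights a = sin((1−f)δ)/sin δ ≈ 0.990, b = sin(fδ)/sin δ ≈ 0.247.
p = a·p₁ + b·p₂ ≈ (0.213, -0.977, 0.031); φ = arcsin(p_z) ≈ 1.77°, λ = atan2(p_y, p_x) ≈ -77.68°.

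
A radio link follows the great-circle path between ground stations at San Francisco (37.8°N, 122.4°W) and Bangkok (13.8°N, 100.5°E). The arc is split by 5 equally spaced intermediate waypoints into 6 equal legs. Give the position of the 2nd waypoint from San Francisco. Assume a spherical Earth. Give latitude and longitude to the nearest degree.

The haversine formula gives a central angle δ ≈ 2.000 rad (114.6°) between the endpoints.
Interpolate at f = 2/6 with slerp weights a = sin((1−f)δ)/sin δ ≈ 1.069, b = sin(fδ)/sin δ ≈ 0.680.
p = a·p₁ + b·p₂ ≈ (-0.573, -0.064, 0.817); φ = arcsin(p_z) ≈ 54.81°, λ = atan2(p_y, p_x) ≈ -173.65°.

≈ (55°N, 174°W)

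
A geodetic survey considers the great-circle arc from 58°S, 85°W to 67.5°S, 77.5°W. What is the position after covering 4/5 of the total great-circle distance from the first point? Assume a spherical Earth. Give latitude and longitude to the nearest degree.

Convert each endpoint to a unit vector on the sphere (x = cos φ cos λ, y = cos φ sin λ, z = sin φ).
The central angle between the endpoints is δ = arccos(p₁·p₂) ≈ 0.176 rad (10.1°).
Interpolate at f = 4/5 with slerp weights a = sin((1−f)δ)/sin δ ≈ 0.201, b = sin(fδ)/sin δ ≈ 0.801.
p = a·p₁ + b·p₂ ≈ (0.076, -0.406, -0.911); φ = arcsin(p_z) ≈ -65.63°, λ = atan2(p_y, p_x) ≈ -79.43°.

≈ 66°S, 79°W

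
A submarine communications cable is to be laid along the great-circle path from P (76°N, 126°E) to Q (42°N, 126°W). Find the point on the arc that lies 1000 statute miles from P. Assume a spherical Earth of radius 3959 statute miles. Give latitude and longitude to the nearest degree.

Convert each endpoint to a unit vector on the sphere (x = cos φ cos λ, y = cos φ sin λ, z = sin φ).
The central angle between the endpoints is δ = arccos(p₁·p₂) ≈ 0.935 rad (53.6°). The total great-circle distance is δ·R ≈ 0.935 × 3959 ≈ 3702 mi, so the target fraction is f = 1000/3702 ≈ 0.270.
Interpolate at f ≈ 0.270 with slerp weights a = sin((1−f)δ)/sin δ ≈ 0.784, b = sin(fδ)/sin δ ≈ 0.311.
p = a·p₁ + b·p₂ ≈ (-0.247, -0.033, 0.968); φ = arcsin(p_z) ≈ 75.56°, λ = atan2(p_y, p_x) ≈ -172.33°.

≈ (76°N, 172°W)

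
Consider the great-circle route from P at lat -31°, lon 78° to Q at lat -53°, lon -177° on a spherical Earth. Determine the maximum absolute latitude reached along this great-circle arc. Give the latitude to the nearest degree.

The great circle lies in the plane with unit normal n̂ = (p₁ × p₂)/|p₁ × p₂|.
Here n̂_z ≈ +0.519; the vertex latitude is φ_max = arccos|n̂_z| ≈ 58.8°.
Check via Clairaut: cos φ_max = |cos φ₁| · sin C = cos(31.0°)·sin(142.8°) ≈ 0.519, again giving ≈ 58.8°.

≈ -59°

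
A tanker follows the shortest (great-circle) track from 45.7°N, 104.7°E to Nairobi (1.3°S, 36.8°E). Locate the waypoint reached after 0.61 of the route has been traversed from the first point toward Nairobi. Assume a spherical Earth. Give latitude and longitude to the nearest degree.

Write both endpoints as unit vectors p₁, p₂ with components (cos φ cos λ, cos φ sin λ, sin φ).
The central angle between the endpoints is δ = arccos(p₁·p₂) ≈ 1.322 rad (75.7°).
Interpolate at f = 0.61 with slerp weights a = sin((1−f)δ)/sin δ ≈ 0.509, b = sin(fδ)/sin δ ≈ 0.745.
p = a·p₁ + b·p₂ ≈ (0.506, 0.790, 0.347); φ = arcsin(p_z) ≈ 20.31°, λ = atan2(p_y, p_x) ≈ 57.35°.

≈ 20°N, 57°E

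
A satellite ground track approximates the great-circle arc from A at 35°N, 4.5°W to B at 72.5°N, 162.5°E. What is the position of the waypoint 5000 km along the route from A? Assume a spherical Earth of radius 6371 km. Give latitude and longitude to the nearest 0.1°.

The haversine formula gives a central angle δ ≈ 1.259 rad (72.1°) between the endpoints. The total great-circle distance is δ·R ≈ 1.259 × 6371 ≈ 8019 km, so the target fraction is f = 5000/8019 ≈ 0.623.
Interpolate at f ≈ 0.623 with slerp weights a = sin((1−f)δ)/sin δ ≈ 0.480, b = sin(fδ)/sin δ ≈ 0.743.
p = a·p₁ + b·p₂ ≈ (0.179, 0.036, 0.983); φ = arcsin(p_z) ≈ 79.50°, λ = atan2(p_y, p_x) ≈ 11.49°.

≈ 79.5°N, 11.5°E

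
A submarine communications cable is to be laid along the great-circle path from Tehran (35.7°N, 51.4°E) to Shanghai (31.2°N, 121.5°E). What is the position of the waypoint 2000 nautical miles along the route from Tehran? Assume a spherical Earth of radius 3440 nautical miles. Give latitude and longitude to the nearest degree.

≈ 38°N, 93°E

Write both endpoints as unit vectors p₁, p₂ with components (cos φ cos λ, cos φ sin λ, sin φ).
The central angle between the endpoints is δ = arccos(p₁·p₂) ≈ 1.002 rad (57.4°). The total great-circle distance is δ·R ≈ 1.002 × 3440 ≈ 3446 nmi, so the target fraction is f = 2000/3446 ≈ 0.580.
Interpolate at f ≈ 0.580 with slerp weights a = sin((1−f)δ)/sin δ ≈ 0.485, b = sin(fδ)/sin δ ≈ 0.652.
p = a·p₁ + b·p₂ ≈ (-0.046, 0.783, 0.620); φ = arcsin(p_z) ≈ 38.35°, λ = atan2(p_y, p_x) ≈ 93.35°.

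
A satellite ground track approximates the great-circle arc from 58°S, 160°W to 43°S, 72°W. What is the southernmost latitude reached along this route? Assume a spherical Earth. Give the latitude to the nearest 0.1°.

The great circle lies in the plane with unit normal n̂ = (p₁ × p₂)/|p₁ × p₂|.
Here n̂_z ≈ +0.481; the vertex latitude is φ_max = arccos|n̂_z| ≈ 61.3°.
Check via Clairaut: cos φ_max = |cos φ₁| · sin C = cos(58.0°)·sin(114.9°) ≈ 0.481, again giving ≈ 61.3°.

≈ 61.3°S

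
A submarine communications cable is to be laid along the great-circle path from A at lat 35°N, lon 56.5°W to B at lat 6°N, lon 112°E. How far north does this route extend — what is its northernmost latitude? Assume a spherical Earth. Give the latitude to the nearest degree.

≈ 76°N

The great circle lies in the plane with unit normal n̂ = (p₁ × p₂)/|p₁ × p₂|.
Here n̂_z ≈ +0.241; the vertex latitude is φ_max = arccos|n̂_z| ≈ 76.1°.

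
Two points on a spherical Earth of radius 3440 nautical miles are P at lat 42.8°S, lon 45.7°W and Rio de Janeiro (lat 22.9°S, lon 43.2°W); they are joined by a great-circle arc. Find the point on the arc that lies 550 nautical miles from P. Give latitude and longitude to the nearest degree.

≈ lat 34°S, lon 44°W

Write both endpoints as unit vectors p₁, p₂ with components (cos φ cos λ, cos φ sin λ, sin φ).
The central angle between the endpoints is δ = arccos(p₁·p₂) ≈ 0.349 rad (20.0°). The total great-circle distance is δ·R ≈ 0.349 × 3440 ≈ 1201 nmi, so the target fraction is f = 550/1201 ≈ 0.458.
Interpolate at f ≈ 0.458 with slerp weights a = sin((1−f)δ)/sin δ ≈ 0.550, b = sin(fδ)/sin δ ≈ 0.465.
p = a·p₁ + b·p₂ ≈ (0.594, -0.582, -0.555); φ = arcsin(p_z) ≈ -33.69°, λ = atan2(p_y, p_x) ≈ -44.41°.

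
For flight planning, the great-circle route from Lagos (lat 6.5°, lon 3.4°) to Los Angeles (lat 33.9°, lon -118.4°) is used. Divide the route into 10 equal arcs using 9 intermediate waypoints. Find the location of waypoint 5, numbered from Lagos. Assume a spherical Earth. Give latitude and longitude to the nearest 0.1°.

≈ lat 36.8°, lon -48.3°

Convert each endpoint to a unit vector on the sphere (x = cos φ cos λ, y = cos φ sin λ, z = sin φ).
The central angle between the endpoints is δ = arccos(p₁·p₂) ≈ 1.951 rad (111.8°).
Interpolate at f = 5/10 with slerp weights a = sin((1−f)δ)/sin δ ≈ 0.892, b = sin(fδ)/sin δ ≈ 0.892.
p = a·p₁ + b·p₂ ≈ (0.532, -0.599, 0.598); φ = arcsin(p_z) ≈ 36.76°, λ = atan2(p_y, p_x) ≈ -48.35°.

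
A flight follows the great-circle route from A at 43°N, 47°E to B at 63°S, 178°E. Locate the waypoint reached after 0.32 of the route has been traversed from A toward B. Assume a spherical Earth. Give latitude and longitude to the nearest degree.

Convert each endpoint to a unit vector on the sphere (x = cos φ cos λ, y = cos φ sin λ, z = sin φ).
The central angle between the endpoints is δ = arccos(p₁·p₂) ≈ 2.542 rad (145.6°).
Interpolate at f = 0.32 with slerp weights a = sin((1−f)δ)/sin δ ≈ 1.750, b = sin(fδ)/sin δ ≈ 1.287.
p = a·p₁ + b·p₂ ≈ (0.289, 0.956, 0.046); φ = arcsin(p_z) ≈ 2.65°, λ = atan2(p_y, p_x) ≈ 73.20°.

≈ 3°N, 73°E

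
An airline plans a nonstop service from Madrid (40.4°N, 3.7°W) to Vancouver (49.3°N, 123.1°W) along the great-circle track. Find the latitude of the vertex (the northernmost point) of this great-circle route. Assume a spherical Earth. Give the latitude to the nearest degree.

The great circle lies in the plane with unit normal n̂ = (p₁ × p₂)/|p₁ × p₂|.
Here n̂_z ≈ -0.447; the vertex latitude is φ_max = arccos|n̂_z| ≈ 63.5°.
Check via Clairaut: cos φ_max = |cos φ₁| · sin C = cos(40.4°)·sin(35.9°) ≈ 0.447, again giving ≈ 63.5°.

≈ 63°N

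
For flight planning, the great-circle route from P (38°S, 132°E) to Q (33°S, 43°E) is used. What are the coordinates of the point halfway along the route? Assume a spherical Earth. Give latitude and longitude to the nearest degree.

≈ (45°S, 86°E)

The haversine formula gives a central angle δ ≈ 1.217 rad (69.7°) between the endpoints.
Interpolate at f = 1/2 with slerp weights a = sin((1−f)δ)/sin δ ≈ 0.609, b = sin(fδ)/sin δ ≈ 0.609.
p = a·p₁ + b·p₂ ≈ (0.052, 0.705, -0.707); φ = arcsin(p_z) ≈ -44.99°, λ = atan2(p_y, p_x) ≈ 85.75°.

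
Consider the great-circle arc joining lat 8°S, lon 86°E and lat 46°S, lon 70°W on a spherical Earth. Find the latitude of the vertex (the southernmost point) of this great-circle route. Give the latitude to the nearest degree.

The great circle lies in the plane with unit normal n̂ = (p₁ × p₂)/|p₁ × p₂|.
Here n̂_z ≈ -0.330; the vertex latitude is φ_max = arccos|n̂_z| ≈ 70.8°.
Check via Clairaut: cos φ_max = |cos φ₁| · sin C = cos(8.0°)·sin(160.6°) ≈ 0.330, again giving ≈ 70.8°.

≈ 71°S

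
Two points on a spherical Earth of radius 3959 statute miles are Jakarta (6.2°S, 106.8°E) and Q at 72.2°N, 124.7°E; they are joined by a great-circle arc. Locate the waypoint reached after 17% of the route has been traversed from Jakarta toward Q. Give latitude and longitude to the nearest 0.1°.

Write both endpoints as unit vectors p₁, p₂ with components (cos φ cos λ, cos φ sin λ, sin φ).
The central angle between the endpoints is δ = arccos(p₁·p₂) ≈ 1.383 rad (79.3°).
Interpolate at f = 0.17 with slerp weights a = sin((1−f)δ)/sin δ ≈ 0.928, b = sin(fδ)/sin δ ≈ 0.237.
p = a·p₁ + b·p₂ ≈ (-0.308, 0.943, 0.126); φ = arcsin(p_z) ≈ 7.21°, λ = atan2(p_y, p_x) ≈ 108.09°.

≈ 7.2°N, 108.1°E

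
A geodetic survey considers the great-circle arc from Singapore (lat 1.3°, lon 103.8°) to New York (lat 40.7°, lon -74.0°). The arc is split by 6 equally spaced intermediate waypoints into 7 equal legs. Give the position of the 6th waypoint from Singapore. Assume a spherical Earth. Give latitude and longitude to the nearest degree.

≈ lat 60°, lon -72°

From cos δ = sin φ₁ sin φ₂ + cos φ₁ cos φ₂ cos Δλ, the central angle is δ ≈ 2.408 rad (138.0°).
Interpolate at f = 6/7 with slerp weights a = sin((1−f)δ)/sin δ ≈ 0.503, b = sin(fδ)/sin δ ≈ 1.315.
p = a·p₁ + b·p₂ ≈ (0.155, -0.470, 0.869); φ = arcsin(p_z) ≈ 60.36°, λ = atan2(p_y, p_x) ≈ -71.76°.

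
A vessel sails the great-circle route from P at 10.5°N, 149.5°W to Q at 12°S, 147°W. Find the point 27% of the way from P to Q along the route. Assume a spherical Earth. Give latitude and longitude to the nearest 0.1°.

From cos δ = sin φ₁ sin φ₂ + cos φ₁ cos φ₂ cos Δλ, the central angle is δ ≈ 0.395 rad (22.6°).
Interpolate at f = 0.27 with slerp weights a = sin((1−f)δ)/sin δ ≈ 0.739, b = sin(fδ)/sin δ ≈ 0.277.
p = a·p₁ + b·p₂ ≈ (-0.853, -0.516, 0.077); φ = arcsin(p_z) ≈ 4.43°, λ = atan2(p_y, p_x) ≈ -148.82°.

≈ 4.4°N, 148.8°W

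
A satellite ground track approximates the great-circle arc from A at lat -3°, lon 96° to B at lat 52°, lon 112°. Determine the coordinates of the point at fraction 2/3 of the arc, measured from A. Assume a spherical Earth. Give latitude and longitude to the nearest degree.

≈ lat 34°, lon 105°

Convert each endpoint to a unit vector on the sphere (x = cos φ cos λ, y = cos φ sin λ, z = sin φ).
The central angle between the endpoints is δ = arccos(p₁·p₂) ≈ 0.989 rad (56.6°).
Interpolate at f = 2/3 with slerp weights a = sin((1−f)δ)/sin δ ≈ 0.387, b = sin(fδ)/sin δ ≈ 0.733.
p = a·p₁ + b·p₂ ≈ (-0.210, 0.803, 0.557); φ = arcsin(p_z) ≈ 33.88°, λ = atan2(p_y, p_x) ≈ 104.62°.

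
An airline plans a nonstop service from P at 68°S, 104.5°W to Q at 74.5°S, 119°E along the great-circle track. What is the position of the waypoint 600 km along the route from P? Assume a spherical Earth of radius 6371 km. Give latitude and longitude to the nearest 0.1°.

≈ 73.0°S, 110.5°W

Convert each endpoint to a unit vector on the sphere (x = cos φ cos λ, y = cos φ sin λ, z = sin φ).
The central angle between the endpoints is δ = arccos(p₁·p₂) ≈ 0.608 rad (34.8°). The total great-circle distance is δ·R ≈ 0.608 × 6371 ≈ 3873 km, so the target fraction is f = 600/3873 ≈ 0.155.
Interpolate at f ≈ 0.155 with slerp weights a = sin((1−f)δ)/sin δ ≈ 0.860, b = sin(fδ)/sin δ ≈ 0.165.
p = a·p₁ + b·p₂ ≈ (-0.102, -0.274, -0.956); φ = arcsin(p_z) ≈ -73.02°, λ = atan2(p_y, p_x) ≈ -110.45°.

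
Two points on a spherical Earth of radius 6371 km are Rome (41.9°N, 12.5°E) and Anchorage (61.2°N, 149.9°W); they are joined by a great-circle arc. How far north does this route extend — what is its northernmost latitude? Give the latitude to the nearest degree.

≈ 84°N

The great circle lies in the plane with unit normal n̂ = (p₁ × p₂)/|p₁ × p₂|.
Here n̂_z ≈ -0.112; the vertex latitude is φ_max = arccos|n̂_z| ≈ 83.6°.
Check via Clairaut: cos φ_max = |cos φ₁| · sin C = cos(41.9°)·sin(8.6°) ≈ 0.112, again giving ≈ 83.6°.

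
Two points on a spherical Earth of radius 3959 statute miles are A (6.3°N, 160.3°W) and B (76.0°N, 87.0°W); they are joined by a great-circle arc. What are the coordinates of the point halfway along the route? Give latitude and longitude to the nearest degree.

≈ (45°N, 148°W)

From cos δ = sin φ₁ sin φ₂ + cos φ₁ cos φ₂ cos Δλ, the central angle is δ ≈ 1.394 rad (79.9°).
Interpolate at f = 1/2 with slerp weights a = sin((1−f)δ)/sin δ ≈ 0.652, b = sin(fδ)/sin δ ≈ 0.652.
p = a·p₁ + b·p₂ ≈ (-0.602, -0.376, 0.704); φ = arcsin(p_z) ≈ 44.78°, λ = atan2(p_y, p_x) ≈ -148.01°.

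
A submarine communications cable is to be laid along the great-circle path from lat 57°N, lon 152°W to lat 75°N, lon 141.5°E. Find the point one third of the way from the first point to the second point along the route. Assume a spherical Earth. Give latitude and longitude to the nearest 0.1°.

Write both endpoints as unit vectors p₁, p₂ with components (cos φ cos λ, cos φ sin λ, sin φ).
The central angle between the endpoints is δ = arccos(p₁·p₂) ≈ 0.523 rad (30.0°).
Interpolate at f = 1/3 with slerp weights a = sin((1−f)δ)/sin δ ≈ 0.684, b = sin(fδ)/sin δ ≈ 0.347.
p = a·p₁ + b·p₂ ≈ (-0.399, -0.119, 0.909); φ = arcsin(p_z) ≈ 65.38°, λ = atan2(p_y, p_x) ≈ -163.41°.

≈ lat 65.4°N, lon 163.4°W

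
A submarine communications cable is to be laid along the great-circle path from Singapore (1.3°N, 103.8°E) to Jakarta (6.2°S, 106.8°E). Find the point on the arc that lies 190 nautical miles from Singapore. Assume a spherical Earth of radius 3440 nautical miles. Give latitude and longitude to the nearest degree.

From cos δ = sin φ₁ sin φ₂ + cos φ₁ cos φ₂ cos Δλ, the central angle is δ ≈ 0.141 rad (8.1°). The total great-circle distance is δ·R ≈ 0.141 × 3440 ≈ 485 nmi, so the target fraction is f = 190/485 ≈ 0.392.
Interpolate at f ≈ 0.392 with slerp weights a = sin((1−f)δ)/sin δ ≈ 0.609, b = sin(fδ)/sin δ ≈ 0.393.
p = a·p₁ + b·p₂ ≈ (-0.258, 0.966, -0.029); φ = arcsin(p_z) ≈ -1.64°, λ = atan2(p_y, p_x) ≈ 104.97°.

≈ 2°S, 105°E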